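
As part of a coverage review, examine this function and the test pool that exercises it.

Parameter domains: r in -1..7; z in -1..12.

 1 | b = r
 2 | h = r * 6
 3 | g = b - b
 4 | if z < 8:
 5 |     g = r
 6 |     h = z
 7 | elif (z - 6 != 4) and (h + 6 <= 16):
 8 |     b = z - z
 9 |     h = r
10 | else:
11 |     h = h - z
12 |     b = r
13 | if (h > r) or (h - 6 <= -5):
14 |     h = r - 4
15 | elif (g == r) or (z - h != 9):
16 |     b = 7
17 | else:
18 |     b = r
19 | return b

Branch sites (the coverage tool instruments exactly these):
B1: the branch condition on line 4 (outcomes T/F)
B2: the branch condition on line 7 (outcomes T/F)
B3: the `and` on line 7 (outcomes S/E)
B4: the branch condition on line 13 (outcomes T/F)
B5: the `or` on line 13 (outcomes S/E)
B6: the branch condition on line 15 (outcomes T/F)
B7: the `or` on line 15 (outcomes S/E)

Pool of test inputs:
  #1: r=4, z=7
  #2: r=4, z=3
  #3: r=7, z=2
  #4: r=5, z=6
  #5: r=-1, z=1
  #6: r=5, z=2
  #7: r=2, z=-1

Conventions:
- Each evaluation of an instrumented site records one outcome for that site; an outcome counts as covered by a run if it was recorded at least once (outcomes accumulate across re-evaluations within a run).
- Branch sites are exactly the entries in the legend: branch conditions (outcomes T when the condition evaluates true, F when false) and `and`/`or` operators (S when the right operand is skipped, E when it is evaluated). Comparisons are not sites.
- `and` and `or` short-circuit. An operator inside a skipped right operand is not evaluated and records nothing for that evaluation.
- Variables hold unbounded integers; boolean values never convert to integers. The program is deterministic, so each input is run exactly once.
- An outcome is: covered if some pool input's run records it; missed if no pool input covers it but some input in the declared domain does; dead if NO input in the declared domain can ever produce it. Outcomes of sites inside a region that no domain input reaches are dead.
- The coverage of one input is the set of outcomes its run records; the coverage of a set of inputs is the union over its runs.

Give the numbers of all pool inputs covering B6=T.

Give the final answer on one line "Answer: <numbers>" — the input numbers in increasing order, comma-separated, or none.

input #1 (r=4, z=7): never hits B6=T
input #2 (r=4, z=3): hits B6=T
input #3 (r=7, z=2): hits B6=T
input #4 (r=5, z=6): never hits B6=T
input #5 (r=-1, z=1): never hits B6=T
input #6 (r=5, z=2): hits B6=T
input #7 (r=2, z=-1): never hits B6=T

Answer: 2, 3, 6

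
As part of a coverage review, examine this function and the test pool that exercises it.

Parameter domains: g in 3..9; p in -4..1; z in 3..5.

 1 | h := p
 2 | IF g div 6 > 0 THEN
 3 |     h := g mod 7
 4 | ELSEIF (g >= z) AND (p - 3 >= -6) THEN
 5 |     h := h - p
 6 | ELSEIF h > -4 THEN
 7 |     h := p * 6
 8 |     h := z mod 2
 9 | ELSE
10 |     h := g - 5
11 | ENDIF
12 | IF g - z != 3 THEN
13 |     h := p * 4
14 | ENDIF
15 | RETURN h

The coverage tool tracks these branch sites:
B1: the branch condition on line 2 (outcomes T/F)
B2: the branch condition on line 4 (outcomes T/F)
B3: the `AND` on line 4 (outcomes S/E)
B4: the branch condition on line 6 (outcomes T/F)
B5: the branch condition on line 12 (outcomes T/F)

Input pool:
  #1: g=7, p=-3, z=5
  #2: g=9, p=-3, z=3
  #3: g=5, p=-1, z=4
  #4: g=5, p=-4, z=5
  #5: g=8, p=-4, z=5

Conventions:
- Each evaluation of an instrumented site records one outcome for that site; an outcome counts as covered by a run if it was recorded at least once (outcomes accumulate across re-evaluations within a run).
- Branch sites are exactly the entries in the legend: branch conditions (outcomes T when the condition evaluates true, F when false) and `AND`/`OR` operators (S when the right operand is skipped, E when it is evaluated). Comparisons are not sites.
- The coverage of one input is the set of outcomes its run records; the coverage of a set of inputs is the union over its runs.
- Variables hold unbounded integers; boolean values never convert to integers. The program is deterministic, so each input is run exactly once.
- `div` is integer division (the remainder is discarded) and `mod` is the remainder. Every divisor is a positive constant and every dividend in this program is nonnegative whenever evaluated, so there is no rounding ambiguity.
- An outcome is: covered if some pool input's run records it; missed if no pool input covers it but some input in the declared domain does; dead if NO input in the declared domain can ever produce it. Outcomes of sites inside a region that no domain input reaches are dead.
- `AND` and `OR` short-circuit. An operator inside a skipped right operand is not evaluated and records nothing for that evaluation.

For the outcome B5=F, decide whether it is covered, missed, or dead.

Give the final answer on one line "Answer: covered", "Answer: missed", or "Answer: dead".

B5=F is recorded by pool input(s) 5 -> covered

Answer: covered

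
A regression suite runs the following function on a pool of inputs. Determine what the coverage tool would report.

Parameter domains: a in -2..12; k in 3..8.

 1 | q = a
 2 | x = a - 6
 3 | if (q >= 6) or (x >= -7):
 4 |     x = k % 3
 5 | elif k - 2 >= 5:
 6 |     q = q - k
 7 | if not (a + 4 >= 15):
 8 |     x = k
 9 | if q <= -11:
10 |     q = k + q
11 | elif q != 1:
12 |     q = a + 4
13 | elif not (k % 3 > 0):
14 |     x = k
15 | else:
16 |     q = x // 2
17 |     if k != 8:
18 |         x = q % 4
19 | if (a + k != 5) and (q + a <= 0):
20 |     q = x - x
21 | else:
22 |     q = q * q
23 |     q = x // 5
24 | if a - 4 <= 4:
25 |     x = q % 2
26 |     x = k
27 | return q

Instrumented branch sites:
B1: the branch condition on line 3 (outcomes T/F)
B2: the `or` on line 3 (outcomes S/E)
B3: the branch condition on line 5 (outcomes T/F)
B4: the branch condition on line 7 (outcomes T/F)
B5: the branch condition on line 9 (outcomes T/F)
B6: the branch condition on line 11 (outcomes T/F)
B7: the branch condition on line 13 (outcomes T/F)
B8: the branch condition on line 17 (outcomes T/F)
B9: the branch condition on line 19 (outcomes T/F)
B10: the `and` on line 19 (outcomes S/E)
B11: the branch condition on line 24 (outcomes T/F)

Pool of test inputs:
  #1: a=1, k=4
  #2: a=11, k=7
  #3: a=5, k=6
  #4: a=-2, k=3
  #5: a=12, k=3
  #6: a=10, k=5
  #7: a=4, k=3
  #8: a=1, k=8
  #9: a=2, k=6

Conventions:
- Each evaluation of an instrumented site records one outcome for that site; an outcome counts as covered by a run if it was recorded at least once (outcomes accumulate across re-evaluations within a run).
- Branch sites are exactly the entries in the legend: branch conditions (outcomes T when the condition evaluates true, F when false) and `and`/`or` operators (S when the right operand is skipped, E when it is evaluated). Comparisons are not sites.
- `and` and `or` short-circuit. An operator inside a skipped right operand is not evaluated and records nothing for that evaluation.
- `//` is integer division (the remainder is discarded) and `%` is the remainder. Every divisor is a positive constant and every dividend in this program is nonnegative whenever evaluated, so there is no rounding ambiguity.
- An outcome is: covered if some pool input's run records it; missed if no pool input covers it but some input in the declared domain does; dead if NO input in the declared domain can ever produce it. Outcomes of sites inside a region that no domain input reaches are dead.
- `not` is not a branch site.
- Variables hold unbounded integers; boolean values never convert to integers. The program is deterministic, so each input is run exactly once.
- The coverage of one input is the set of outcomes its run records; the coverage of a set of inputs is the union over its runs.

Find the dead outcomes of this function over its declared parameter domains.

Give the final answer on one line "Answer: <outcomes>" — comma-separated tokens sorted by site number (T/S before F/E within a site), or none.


running all 90 domain inputs and tallying outcomes:
  B5=T: never recorded by any domain input -> dead
  reachable outcomes have witnesses, e.g. B1=T (e.g. a=-1, k=3), B1=F (e.g. a=-2, k=3), B2=S (e.g. a=6, k=3), B2=E (e.g. a=-2, k=3)
Answer: B5=T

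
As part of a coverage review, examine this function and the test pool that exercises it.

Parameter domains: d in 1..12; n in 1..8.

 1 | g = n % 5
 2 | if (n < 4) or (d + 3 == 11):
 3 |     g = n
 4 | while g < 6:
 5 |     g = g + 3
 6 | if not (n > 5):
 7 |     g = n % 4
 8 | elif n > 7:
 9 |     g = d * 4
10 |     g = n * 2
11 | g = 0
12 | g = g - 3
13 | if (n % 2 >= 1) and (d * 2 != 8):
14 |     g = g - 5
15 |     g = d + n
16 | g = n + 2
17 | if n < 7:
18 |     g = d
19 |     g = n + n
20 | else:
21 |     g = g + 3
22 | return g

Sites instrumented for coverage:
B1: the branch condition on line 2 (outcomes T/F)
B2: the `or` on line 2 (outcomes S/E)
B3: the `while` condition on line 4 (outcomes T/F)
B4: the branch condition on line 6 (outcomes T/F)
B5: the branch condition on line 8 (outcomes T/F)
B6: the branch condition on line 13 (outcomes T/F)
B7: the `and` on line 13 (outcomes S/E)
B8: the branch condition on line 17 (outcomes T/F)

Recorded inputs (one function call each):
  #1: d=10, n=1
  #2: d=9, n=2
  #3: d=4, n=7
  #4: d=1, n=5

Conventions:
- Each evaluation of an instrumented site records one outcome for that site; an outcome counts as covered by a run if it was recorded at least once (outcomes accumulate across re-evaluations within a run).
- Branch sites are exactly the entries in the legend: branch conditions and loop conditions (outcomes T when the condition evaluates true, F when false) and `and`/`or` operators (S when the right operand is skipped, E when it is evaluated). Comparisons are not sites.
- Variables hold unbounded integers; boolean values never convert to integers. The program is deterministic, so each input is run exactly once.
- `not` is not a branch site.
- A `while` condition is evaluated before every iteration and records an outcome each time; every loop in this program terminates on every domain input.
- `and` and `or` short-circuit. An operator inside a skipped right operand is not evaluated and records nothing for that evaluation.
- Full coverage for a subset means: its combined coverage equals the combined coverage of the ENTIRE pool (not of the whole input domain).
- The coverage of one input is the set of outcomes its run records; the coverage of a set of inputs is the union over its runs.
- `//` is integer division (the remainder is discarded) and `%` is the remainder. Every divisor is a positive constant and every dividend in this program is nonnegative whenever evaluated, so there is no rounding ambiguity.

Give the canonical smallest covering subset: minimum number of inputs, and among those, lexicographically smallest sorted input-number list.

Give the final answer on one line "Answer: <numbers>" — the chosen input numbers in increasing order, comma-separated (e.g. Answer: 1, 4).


input #1, d=10, n=1: events B2->S, B1->T, B3->T, B3->T, B3->F, B4->T, B7->E, B6->T, B8->T; outcomes B1=T, B2=S, B3=T, B3=F, B4=T, B6=T, B7=E, B8=T
input #2, d=9, n=2: events B2->S, B1->T, B3->T, B3->T, B3->F, B4->T, B7->S, B6->F, B8->T; outcomes B1=T, B2=S, B3=T, B3=F, B4=T, B6=F, B7=S, B8=T
input #3, d=4, n=7: events B2->E, B1->F, B3->T, B3->T, B3->F, B4->F, B5->F, B7->E, B6->F, B8->F; outcomes B1=F, B2=E, B3=T, B3=F, B4=F, B5=F, B6=F, B7=E, B8=F
input #4, d=1, n=5: events B2->E, B1->F, B3->T, B3->T, B3->F, B4->T, B7->E, B6->T, B8->T; outcomes B1=F, B2=E, B3=T, B3=F, B4=T, B6=T, B7=E, B8=T
pool-wide coverage (15 outcomes): B1=T, B1=F, B2=S, B2=E, B3=T, B3=F, B4=T, B4=F, B5=F, B6=T, B6=F, B7=S, B7=E, B8=T, B8=F
checked all size-1 subsets: none covers 15 outcomes (max 9/15)
checked all size-2 subsets: none covers 15 outcomes (max 14/15)
at size 3, {1, 2, 3} reaches all 15 outcomes; every lexicographically earlier size-3 subset fails
Answer: 1, 2, 3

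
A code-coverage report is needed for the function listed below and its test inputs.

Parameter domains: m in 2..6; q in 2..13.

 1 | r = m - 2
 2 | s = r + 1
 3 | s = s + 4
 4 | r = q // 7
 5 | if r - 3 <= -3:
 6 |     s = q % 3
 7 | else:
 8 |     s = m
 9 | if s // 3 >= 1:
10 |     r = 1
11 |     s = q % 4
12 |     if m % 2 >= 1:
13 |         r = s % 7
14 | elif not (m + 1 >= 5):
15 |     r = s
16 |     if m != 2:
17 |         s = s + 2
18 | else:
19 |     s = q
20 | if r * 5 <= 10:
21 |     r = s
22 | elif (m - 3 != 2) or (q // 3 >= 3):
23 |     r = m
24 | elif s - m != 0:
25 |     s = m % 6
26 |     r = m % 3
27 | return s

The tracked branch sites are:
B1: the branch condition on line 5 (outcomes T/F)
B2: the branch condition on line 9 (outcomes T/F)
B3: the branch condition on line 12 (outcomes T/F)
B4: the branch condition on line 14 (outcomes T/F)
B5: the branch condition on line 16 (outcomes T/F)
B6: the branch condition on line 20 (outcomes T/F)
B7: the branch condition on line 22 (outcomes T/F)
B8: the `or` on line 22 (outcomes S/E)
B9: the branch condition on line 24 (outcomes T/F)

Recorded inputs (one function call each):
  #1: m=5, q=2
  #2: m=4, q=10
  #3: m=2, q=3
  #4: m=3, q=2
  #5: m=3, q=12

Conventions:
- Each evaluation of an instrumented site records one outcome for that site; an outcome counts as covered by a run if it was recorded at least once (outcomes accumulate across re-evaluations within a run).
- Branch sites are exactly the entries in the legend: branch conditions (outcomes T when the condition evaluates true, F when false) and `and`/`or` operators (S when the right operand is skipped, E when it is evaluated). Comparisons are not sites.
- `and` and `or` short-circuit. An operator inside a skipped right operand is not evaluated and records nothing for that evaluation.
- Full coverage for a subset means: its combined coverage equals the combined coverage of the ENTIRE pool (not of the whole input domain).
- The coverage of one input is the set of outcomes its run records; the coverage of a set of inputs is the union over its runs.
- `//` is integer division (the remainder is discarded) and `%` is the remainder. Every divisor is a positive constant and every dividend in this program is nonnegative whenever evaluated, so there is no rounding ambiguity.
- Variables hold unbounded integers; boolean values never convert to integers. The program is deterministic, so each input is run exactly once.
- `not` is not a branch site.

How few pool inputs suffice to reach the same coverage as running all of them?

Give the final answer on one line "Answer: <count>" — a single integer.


input #1 (m=5, q=2): covers B1=T, B2=F, B4=F, B6=T
input #2 (m=4, q=10): covers B1=F, B2=T, B3=F, B6=T
input #3 (m=2, q=3): covers B1=T, B2=F, B4=T, B5=F, B6=T
input #4 (m=3, q=2): covers B1=T, B2=F, B4=T, B5=T, B6=T
input #5 (m=3, q=12): covers B1=F, B2=T, B3=T, B6=T
the full pool covers 11 outcomes: B1=T, B1=F, B2=T, B2=F, B3=T, B3=F, B4=T, B4=F, B5=T, B5=F, B6=T
checked all size-1 subsets: none covers 11 outcomes (max 5/11)
checked all size-2 subsets: none covers 11 outcomes (max 8/11)
checked all size-3 subsets: none covers 11 outcomes (max 9/11)
checked all size-4 subsets: none covers 11 outcomes (max 10/11)
at size 5, {1, 2, 3, 4, 5} reaches all 11 outcomes; every lexicographically earlier size-5 subset fails
Answer: 5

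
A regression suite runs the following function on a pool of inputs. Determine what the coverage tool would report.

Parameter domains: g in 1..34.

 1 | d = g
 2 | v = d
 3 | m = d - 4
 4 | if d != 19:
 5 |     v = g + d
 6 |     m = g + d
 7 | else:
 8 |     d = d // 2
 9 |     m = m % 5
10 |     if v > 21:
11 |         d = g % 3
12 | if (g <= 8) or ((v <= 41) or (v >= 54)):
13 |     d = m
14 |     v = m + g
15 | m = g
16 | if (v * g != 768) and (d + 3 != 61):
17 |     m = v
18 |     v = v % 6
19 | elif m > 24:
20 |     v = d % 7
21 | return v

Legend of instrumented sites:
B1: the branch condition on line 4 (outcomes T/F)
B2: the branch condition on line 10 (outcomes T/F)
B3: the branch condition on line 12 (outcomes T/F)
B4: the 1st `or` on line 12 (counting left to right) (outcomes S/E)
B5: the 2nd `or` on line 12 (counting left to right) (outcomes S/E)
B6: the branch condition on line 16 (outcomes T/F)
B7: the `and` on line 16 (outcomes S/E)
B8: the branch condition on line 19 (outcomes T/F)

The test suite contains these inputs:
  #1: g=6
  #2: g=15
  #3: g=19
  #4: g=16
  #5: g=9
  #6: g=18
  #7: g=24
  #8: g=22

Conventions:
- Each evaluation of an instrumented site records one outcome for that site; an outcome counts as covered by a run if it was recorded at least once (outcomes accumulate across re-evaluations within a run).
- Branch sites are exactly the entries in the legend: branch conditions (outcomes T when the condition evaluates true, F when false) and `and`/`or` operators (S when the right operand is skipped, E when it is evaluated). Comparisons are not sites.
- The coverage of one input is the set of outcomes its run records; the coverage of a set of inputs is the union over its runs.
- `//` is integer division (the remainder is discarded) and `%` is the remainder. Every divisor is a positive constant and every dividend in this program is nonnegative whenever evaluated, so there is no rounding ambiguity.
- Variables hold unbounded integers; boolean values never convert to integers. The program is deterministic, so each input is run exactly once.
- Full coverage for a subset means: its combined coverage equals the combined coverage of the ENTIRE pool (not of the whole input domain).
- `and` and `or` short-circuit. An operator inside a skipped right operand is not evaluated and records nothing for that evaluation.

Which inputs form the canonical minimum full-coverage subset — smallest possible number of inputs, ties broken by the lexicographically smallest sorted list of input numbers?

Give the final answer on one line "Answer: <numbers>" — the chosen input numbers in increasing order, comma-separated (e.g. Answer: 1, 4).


input #1 (g=6): events B1->T, B4->S, B3->T, B7->E, B6->T; covers B1=T, B3=T, B4=S, B6=T, B7=E
input #2 (g=15): events B1->T, B4->E, B5->S, B3->T, B7->E, B6->T; covers B1=T, B3=T, B4=E, B5=S, B6=T, B7=E
input #3 (g=19): events B1->F, B2->F, B4->E, B5->S, B3->T, B7->E, B6->T; covers B1=F, B2=F, B3=T, B4=E, B5=S, B6=T, B7=E
input #4 (g=16): events B1->T, B4->E, B5->S, B3->T, B7->S, B6->F, B8->F; covers B1=T, B3=T, B4=E, B5=S, B6=F, B7=S, B8=F
input #5 (g=9): events B1->T, B4->E, B5->S, B3->T, B7->E, B6->T; covers B1=T, B3=T, B4=E, B5=S, B6=T, B7=E
input #6 (g=18): events B1->T, B4->E, B5->S, B3->T, B7->E, B6->T; covers B1=T, B3=T, B4=E, B5=S, B6=T, B7=E
input #7 (g=24): events B1->T, B4->E, B5->E, B3->F, B7->E, B6->T; covers B1=T, B3=F, B4=E, B5=E, B6=T, B7=E
input #8 (g=22): events B1->T, B4->E, B5->E, B3->F, B7->E, B6->T; covers B1=T, B3=F, B4=E, B5=E, B6=T, B7=E
together the pool reaches 14 outcomes: B1=T, B1=F, B2=F, B3=T, B3=F, B4=S, B4=E, B5=S, B5=E, B6=T, B6=F, B7=S, B7=E, B8=F
size 1 is not enough: best union over all size-1 subsets is 7/14
size 2 is not enough: best union over all size-2 subsets is 11/14
size 3 is not enough: best union over all size-3 subsets is 13/14
at size 4, {1, 3, 4, 7} reaches all 14 outcomes; every lexicographically earlier size-4 subset fails
Answer: 1, 3, 4, 7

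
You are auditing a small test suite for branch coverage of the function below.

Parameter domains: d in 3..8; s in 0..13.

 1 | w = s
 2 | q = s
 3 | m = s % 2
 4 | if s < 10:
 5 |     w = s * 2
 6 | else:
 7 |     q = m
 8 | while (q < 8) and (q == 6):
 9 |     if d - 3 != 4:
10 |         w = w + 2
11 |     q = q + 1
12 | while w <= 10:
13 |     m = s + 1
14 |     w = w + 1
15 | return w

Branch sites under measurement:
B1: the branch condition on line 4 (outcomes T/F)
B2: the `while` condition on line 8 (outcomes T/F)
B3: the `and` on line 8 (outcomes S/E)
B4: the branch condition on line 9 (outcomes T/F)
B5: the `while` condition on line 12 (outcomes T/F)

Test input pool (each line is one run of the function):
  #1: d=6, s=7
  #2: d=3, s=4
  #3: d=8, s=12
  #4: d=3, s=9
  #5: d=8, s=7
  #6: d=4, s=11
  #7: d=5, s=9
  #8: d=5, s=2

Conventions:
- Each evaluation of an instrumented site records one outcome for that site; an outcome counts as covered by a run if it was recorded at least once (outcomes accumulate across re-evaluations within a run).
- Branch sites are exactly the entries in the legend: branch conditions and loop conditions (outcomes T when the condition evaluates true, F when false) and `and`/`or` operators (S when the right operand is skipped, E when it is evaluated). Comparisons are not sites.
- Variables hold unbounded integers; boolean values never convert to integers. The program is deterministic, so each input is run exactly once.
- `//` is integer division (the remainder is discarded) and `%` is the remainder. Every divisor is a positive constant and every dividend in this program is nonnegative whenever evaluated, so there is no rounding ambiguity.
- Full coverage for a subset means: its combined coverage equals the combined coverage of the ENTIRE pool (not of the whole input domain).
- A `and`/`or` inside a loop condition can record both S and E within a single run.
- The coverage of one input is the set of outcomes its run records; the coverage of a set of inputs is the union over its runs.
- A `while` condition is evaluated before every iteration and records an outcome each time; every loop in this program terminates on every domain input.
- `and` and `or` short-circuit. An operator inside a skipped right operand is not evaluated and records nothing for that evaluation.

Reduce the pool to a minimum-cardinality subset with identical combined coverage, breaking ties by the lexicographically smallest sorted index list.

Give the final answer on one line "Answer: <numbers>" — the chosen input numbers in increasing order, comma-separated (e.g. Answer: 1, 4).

input #1, d=6, s=7: outcomes B1=T, B2=F, B3=E, B5=F
input #2, d=3, s=4: outcomes B1=T, B2=F, B3=E, B5=T, B5=F
input #3, d=8, s=12: outcomes B1=F, B2=F, B3=E, B5=F
input #4, d=3, s=9: outcomes B1=T, B2=F, B3=S, B5=F
input #5, d=8, s=7: outcomes B1=T, B2=F, B3=E, B5=F
input #6, d=4, s=11: outcomes B1=F, B2=F, B3=E, B5=F
input #7, d=5, s=9: outcomes B1=T, B2=F, B3=S, B5=F
input #8, d=5, s=2: outcomes B1=T, B2=F, B3=E, B5=T, B5=F
together the pool reaches 7 outcomes: B1=T, B1=F, B2=F, B3=S, B3=E, B5=T, B5=F
every size-1 subset falls short of the 7 outcomes (best: 5/7)
every size-2 subset falls short of the 7 outcomes (best: 6/7)
at size 3, {2, 3, 4} reaches all 7 outcomes; every lexicographically earlier size-3 subset fails

Answer: 2, 3, 4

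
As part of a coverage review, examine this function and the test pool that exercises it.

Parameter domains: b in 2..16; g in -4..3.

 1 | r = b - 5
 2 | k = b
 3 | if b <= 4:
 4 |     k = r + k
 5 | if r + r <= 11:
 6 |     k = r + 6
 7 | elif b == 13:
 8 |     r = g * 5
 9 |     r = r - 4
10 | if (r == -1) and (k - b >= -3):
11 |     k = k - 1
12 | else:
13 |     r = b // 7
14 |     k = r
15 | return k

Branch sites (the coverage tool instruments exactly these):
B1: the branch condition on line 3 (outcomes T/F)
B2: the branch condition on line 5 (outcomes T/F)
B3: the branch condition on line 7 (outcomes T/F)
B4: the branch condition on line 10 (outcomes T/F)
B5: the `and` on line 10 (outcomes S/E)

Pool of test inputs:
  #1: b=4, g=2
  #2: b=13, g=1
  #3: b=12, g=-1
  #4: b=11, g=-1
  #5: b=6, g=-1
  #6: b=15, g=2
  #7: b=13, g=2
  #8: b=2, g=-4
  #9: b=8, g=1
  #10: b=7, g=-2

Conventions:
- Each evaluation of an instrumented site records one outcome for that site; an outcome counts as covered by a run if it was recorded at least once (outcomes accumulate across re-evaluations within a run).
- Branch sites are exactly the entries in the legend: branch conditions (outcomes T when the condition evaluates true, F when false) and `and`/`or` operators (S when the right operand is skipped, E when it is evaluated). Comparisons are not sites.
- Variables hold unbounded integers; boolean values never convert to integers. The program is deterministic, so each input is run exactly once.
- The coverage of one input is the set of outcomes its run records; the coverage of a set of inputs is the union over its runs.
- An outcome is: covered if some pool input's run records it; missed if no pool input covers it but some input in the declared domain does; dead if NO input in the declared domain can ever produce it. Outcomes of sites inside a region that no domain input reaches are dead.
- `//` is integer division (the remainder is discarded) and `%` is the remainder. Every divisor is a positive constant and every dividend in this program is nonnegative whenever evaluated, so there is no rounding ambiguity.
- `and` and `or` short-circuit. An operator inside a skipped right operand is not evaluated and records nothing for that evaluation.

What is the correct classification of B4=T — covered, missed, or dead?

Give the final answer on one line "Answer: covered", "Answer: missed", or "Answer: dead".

B4=T is recorded by pool input(s) 1 -> covered

Answer: covered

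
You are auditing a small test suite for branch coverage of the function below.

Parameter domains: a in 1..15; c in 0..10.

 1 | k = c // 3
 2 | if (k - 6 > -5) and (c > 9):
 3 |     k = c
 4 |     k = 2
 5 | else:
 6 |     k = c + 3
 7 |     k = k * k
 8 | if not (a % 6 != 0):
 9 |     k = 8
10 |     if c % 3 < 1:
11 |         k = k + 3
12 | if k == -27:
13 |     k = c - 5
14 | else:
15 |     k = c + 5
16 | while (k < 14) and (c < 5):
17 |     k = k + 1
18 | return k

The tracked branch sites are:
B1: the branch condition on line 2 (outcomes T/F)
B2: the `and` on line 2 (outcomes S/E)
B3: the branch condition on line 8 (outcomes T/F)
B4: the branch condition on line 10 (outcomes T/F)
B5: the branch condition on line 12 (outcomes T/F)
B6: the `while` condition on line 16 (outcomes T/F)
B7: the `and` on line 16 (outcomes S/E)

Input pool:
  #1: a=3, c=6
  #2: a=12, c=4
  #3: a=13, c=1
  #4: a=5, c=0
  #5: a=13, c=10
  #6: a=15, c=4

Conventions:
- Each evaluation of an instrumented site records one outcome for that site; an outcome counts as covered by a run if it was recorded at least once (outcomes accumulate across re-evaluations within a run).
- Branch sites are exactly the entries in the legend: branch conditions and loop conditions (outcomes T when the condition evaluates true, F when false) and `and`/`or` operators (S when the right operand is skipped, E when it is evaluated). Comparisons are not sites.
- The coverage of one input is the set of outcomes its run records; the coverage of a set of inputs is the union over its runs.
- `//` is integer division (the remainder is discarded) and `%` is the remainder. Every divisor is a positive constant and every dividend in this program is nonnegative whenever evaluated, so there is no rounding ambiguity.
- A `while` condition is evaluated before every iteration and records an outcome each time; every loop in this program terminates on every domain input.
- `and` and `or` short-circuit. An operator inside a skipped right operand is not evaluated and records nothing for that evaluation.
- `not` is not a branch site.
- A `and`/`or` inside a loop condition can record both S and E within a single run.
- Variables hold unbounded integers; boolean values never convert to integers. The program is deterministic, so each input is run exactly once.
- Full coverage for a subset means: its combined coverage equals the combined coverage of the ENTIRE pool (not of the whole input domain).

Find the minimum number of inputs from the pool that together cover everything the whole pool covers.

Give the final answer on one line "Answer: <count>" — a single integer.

run #1 (a=3, c=6) runs B2->E, B1->F, B3->F, B5->F, B7->E, B6->F; records B1=F, B2=E, B3=F, B5=F, B6=F, B7=E
run #2 (a=12, c=4) runs B2->S, B1->F, B3->T, B4->F, B5->F, B7->E, B6->T, B7->E, B6->T, B7->E, B6->T, B7->E, B6->T, B7->E, ...; records B1=F, B2=S, B3=T, B4=F, B5=F, B6=T, B6=F, B7=S, B7=E
run #3 (a=13, c=1) runs B2->S, B1->F, B3->F, B5->F, B7->E, B6->T, B7->E, B6->T, B7->E, B6->T, B7->E, B6->T, B7->E, B6->T, ...; records B1=F, B2=S, B3=F, B5=F, B6=T, B6=F, B7=S, B7=E
run #4 (a=5, c=0) runs B2->S, B1->F, B3->F, B5->F, B7->E, B6->T, B7->E, B6->T, B7->E, B6->T, B7->E, B6->T, B7->E, B6->T, ...; records B1=F, B2=S, B3=F, B5=F, B6=T, B6=F, B7=S, B7=E
run #5 (a=13, c=10) runs B2->E, B1->T, B3->F, B5->F, B7->S, B6->F; records B1=T, B2=E, B3=F, B5=F, B6=F, B7=S
run #6 (a=15, c=4) runs B2->S, B1->F, B3->F, B5->F, B7->E, B6->T, B7->E, B6->T, B7->E, B6->T, B7->E, B6->T, B7->E, B6->T, ...; records B1=F, B2=S, B3=F, B5=F, B6=T, B6=F, B7=S, B7=E
union over all inputs: B1=T, B1=F, B2=S, B2=E, B3=T, B3=F, B4=F, B5=F, B6=T, B6=F, B7=S, B7=E (12 outcomes)
checked all size-1 subsets: none covers 12 outcomes (max 9/12)
inputs {2, 5} (size 2) cover everything; no size-2 subset with a lexicographically smaller index list covers all 12

Answer: 2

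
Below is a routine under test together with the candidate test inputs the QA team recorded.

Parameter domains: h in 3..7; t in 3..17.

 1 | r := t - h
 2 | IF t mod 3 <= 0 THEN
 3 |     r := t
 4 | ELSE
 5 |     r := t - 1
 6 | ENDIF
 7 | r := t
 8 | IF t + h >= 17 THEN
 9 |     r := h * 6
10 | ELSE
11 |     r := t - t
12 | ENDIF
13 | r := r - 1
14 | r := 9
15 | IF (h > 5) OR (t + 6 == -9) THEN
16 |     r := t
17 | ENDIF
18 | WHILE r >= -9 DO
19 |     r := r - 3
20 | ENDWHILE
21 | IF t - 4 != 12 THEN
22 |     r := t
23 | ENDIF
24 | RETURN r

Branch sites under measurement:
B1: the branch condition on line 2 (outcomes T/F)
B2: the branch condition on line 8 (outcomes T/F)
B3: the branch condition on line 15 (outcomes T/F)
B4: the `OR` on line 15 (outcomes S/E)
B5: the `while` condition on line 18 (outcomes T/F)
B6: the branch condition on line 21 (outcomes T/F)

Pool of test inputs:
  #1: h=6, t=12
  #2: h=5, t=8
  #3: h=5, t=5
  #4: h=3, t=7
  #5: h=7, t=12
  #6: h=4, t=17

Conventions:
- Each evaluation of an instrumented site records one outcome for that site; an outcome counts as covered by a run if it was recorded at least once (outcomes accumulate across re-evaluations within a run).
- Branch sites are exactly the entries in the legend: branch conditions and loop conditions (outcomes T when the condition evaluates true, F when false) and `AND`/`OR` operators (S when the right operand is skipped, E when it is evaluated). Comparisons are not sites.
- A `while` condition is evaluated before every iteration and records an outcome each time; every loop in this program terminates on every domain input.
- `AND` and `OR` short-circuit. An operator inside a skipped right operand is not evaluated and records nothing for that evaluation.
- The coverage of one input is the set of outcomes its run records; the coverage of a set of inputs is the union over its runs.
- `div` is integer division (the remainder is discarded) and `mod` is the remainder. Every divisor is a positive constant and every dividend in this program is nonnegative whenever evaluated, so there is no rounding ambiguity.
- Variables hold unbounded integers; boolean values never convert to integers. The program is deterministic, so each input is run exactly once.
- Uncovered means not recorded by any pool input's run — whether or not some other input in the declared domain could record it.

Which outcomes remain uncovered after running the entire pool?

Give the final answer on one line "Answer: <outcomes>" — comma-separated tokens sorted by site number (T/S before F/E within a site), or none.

test 1 (h=6, t=12) fires B1->T, B2->T, B4->S, B3->T, B5->T, B5->T, B5->T, B5->T, B5->T, B5->T, B5->T, B5->T, B5->F, B6->T; hits B1=T, B2=T, B3=T, B4=S, B5=T, B5=F, B6=T
test 2 (h=5, t=8) fires B1->F, B2->F, B4->E, B3->F, B5->T, B5->T, B5->T, B5->T, B5->T, B5->T, B5->T, B5->F, B6->T; hits B1=F, B2=F, B3=F, B4=E, B5=T, B5=F, B6=T
test 3 (h=5, t=5) fires B1->F, B2->F, B4->E, B3->F, B5->T, B5->T, B5->T, B5->T, B5->T, B5->T, B5->T, B5->F, B6->T; hits B1=F, B2=F, B3=F, B4=E, B5=T, B5=F, B6=T
test 4 (h=3, t=7) fires B1->F, B2->F, B4->E, B3->F, B5->T, B5->T, B5->T, B5->T, B5->T, B5->T, B5->T, B5->F, B6->T; hits B1=F, B2=F, B3=F, B4=E, B5=T, B5=F, B6=T
test 5 (h=7, t=12) fires B1->T, B2->T, B4->S, B3->T, B5->T, B5->T, B5->T, B5->T, B5->T, B5->T, B5->T, B5->T, B5->F, B6->T; hits B1=T, B2=T, B3=T, B4=S, B5=T, B5=F, B6=T
test 6 (h=4, t=17) fires B1->F, B2->T, B4->E, B3->F, B5->T, B5->T, B5->T, B5->T, B5->T, B5->T, B5->T, B5->F, B6->T; hits B1=F, B2=T, B3=F, B4=E, B5=T, B5=F, B6=T
union over the pool: B1=T, B1=F, B2=T, B2=F, B3=T, B3=F, B4=S, B4=E, B5=T, B5=F, B6=T
uncovered (1 of 12): B6=F

Answer: B6=F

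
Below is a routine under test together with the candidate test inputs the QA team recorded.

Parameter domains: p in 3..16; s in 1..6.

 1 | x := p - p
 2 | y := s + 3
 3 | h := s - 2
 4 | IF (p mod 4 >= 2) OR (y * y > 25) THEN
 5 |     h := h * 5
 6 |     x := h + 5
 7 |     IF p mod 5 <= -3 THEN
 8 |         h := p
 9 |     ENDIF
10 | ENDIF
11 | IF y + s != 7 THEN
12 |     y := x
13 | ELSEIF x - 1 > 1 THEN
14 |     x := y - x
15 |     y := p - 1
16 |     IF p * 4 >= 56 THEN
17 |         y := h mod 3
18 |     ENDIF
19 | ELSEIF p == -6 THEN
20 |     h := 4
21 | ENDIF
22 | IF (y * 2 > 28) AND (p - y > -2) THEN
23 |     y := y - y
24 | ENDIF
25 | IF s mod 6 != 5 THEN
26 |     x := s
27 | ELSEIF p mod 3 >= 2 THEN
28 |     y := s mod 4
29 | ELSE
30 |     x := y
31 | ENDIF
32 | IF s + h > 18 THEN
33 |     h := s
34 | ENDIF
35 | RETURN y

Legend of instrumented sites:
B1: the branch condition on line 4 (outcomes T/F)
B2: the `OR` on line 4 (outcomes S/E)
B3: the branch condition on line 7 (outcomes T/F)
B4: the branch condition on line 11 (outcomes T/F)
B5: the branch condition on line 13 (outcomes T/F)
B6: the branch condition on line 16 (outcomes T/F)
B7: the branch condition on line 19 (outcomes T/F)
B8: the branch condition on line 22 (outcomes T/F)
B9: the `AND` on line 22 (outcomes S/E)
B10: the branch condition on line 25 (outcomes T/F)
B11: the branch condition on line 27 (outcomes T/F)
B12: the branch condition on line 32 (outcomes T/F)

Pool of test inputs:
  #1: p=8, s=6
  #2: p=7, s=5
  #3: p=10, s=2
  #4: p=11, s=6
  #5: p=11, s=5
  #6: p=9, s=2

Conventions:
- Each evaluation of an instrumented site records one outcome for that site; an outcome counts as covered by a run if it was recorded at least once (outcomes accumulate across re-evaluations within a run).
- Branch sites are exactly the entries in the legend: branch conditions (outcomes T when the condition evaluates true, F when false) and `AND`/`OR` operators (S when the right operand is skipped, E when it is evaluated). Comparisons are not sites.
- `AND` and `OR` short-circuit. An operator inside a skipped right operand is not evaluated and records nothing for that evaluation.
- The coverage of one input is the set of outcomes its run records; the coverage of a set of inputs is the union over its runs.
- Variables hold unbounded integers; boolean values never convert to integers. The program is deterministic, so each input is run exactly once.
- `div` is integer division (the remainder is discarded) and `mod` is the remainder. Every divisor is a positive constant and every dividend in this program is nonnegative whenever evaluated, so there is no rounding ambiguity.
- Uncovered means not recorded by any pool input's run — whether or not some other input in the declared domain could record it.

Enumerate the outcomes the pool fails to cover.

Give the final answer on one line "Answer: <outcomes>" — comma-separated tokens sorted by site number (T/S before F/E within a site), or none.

#1 (p=8, s=6) -> B2->E, B1->T, B3->F, B4->T, B9->E, B8->F, B10->T, B12->T; covered: B1=T, B2=E, B3=F, B4=T, B8=F, B9=E, B10=T, B12=T
#2 (p=7, s=5) -> B2->S, B1->T, B3->F, B4->T, B9->E, B8->F, B10->F, B11->F, B12->T; covered: B1=T, B2=S, B3=F, B4=T, B8=F, B9=E, B10=F, B11=F, B12=T
#3 (p=10, s=2) -> B2->S, B1->T, B3->F, B4->F, B5->T, B6->F, B9->S, B8->F, B10->T, B12->F; covered: B1=T, B2=S, B3=F, B4=F, B5=T, B6=F, B8=F, B9=S, B10=T, B12=F
#4 (p=11, s=6) -> B2->S, B1->T, B3->F, B4->T, B9->E, B8->F, B10->T, B12->T; covered: B1=T, B2=S, B3=F, B4=T, B8=F, B9=E, B10=T, B12=T
#5 (p=11, s=5) -> B2->S, B1->T, B3->F, B4->T, B9->E, B8->F, B10->F, B11->T, B12->T; covered: B1=T, B2=S, B3=F, B4=T, B8=F, B9=E, B10=F, B11=T, B12=T
#6 (p=9, s=2) -> B2->E, B1->F, B4->F, B5->F, B7->F, B9->S, B8->F, B10->T, B12->F; covered: B1=F, B2=E, B4=F, B5=F, B7=F, B8=F, B9=S, B10=T, B12=F
union over the pool: B1=T, B1=F, B2=S, B2=E, B3=F, B4=T, B4=F, B5=T, B5=F, B6=F, B7=F, B8=F, B9=S, B9=E, B10=T, B10=F, B11=T, B11=F, B12=T, B12=F
uncovered (4 of 24): B3=T, B6=T, B7=T, B8=T

Answer: B3=T, B6=T, B7=T, B8=T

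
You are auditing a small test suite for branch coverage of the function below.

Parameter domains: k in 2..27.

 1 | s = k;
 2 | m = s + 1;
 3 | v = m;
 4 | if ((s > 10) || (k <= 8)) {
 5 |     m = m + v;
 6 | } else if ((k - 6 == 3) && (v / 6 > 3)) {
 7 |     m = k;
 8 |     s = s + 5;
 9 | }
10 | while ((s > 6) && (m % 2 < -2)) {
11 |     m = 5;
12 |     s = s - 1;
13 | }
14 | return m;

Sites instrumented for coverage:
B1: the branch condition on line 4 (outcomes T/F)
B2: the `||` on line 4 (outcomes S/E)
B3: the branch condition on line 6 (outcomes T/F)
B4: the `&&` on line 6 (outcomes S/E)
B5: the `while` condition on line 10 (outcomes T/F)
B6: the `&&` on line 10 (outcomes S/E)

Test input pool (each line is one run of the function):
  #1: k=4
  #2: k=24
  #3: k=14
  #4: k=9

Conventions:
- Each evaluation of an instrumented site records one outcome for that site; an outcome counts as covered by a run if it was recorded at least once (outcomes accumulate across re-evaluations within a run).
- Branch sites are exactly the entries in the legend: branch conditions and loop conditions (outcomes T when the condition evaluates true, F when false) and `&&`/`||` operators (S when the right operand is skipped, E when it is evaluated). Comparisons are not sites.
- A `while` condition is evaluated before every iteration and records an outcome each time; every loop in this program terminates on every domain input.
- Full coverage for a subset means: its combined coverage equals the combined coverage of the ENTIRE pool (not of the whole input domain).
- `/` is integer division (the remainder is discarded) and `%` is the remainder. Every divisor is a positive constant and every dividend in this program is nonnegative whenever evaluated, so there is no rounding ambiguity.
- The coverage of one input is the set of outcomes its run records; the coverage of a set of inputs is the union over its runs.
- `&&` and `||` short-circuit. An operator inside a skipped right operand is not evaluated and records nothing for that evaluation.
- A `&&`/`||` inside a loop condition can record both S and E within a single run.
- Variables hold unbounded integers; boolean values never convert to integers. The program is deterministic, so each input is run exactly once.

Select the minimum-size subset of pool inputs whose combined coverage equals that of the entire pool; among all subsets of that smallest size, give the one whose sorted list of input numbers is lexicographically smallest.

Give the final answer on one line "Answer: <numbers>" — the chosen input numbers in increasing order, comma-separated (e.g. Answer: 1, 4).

input #1 (k=4): events B2->E, B1->T, B6->S, B5->F; covers B1=T, B2=E, B5=F, B6=S
input #2 (k=24): events B2->S, B1->T, B6->E, B5->F; covers B1=T, B2=S, B5=F, B6=E
input #3 (k=14): events B2->S, B1->T, B6->E, B5->F; covers B1=T, B2=S, B5=F, B6=E
input #4 (k=9): events B2->E, B1->F, B4->E, B3->F, B6->E, B5->F; covers B1=F, B2=E, B3=F, B4=E, B5=F, B6=E
union over all inputs: B1=T, B1=F, B2=S, B2=E, B3=F, B4=E, B5=F, B6=S, B6=E (9 outcomes)
no size-1 subset reaches all 9 outcomes (best union: 6/9)
no size-2 subset reaches all 9 outcomes (best union: 8/9)
inputs {1, 2, 4} (size 3) cover everything; no size-3 subset with a lexicographically smaller index list covers all 9

Answer: 1, 2, 4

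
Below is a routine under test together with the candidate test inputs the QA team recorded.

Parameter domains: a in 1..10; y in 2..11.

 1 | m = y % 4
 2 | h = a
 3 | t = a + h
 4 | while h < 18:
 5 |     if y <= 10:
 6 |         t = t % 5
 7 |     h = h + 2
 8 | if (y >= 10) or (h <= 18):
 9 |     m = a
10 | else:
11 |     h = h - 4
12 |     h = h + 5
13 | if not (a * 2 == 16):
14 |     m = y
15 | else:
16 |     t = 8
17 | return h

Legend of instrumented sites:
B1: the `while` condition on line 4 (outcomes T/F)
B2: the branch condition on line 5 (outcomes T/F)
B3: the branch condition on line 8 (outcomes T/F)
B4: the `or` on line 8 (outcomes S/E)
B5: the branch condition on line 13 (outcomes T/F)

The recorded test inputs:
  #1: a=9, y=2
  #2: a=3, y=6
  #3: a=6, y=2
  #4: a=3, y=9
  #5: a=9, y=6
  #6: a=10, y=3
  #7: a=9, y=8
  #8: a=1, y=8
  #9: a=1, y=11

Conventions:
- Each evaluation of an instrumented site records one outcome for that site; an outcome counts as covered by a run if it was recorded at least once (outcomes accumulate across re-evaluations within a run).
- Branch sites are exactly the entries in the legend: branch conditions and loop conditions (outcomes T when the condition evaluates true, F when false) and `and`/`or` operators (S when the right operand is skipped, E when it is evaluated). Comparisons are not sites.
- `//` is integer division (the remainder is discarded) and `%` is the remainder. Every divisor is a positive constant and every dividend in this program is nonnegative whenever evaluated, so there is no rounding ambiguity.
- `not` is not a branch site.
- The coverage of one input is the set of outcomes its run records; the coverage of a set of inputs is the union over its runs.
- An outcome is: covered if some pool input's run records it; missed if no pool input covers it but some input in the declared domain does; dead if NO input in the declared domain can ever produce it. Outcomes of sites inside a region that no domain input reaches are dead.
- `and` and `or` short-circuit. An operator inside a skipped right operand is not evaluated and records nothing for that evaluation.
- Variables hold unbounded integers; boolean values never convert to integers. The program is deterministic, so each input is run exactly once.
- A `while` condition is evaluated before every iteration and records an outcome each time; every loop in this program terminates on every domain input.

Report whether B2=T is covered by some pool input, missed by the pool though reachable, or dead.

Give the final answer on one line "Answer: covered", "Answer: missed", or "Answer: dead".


B2=T is recorded by pool input(s) 1, 2, 3, 4, 5, 6, 7, 8 -> covered
Answer: covered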